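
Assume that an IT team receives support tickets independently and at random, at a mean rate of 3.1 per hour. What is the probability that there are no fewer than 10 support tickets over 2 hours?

0.0984

Over the interval, μ = 3.1 × 2 = 6.2 (2 hours).
P(N ≥ 10) = 1 − P(N ≤ 9) = 1 − Σ_{j=0}^{9} e^(−μ) μ^j/j! ≈ 0.0984.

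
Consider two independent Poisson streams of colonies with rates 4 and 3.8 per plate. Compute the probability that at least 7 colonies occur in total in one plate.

0.6616

Independent Poisson processes superpose: combined rate λ = 4 + 3.8 = 7.8 per plate.
So μ = 7.8.
P(N ≥ 7) = 1 − P(N ≤ 6) ≈ 0.6616.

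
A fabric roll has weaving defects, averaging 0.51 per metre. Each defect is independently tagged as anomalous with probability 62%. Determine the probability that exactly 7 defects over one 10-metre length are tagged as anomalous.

Thinning: the defects that are tagged as anomalous themselves form a Poisson process with rate 0.62 × 0.51 = 0.3162 per metre.
Over the interval, μ = 0.3162 × 10 = 3.162 (a 10-metre length = 10 metres).
P(N = 7) = e^(−3.162) · 3.162^7/7! ≈ 0.0265.

0.0265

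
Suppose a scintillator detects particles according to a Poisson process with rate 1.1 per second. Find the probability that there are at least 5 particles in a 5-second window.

Over the interval, μ = 1.1 × 5 = 5.5 (a 5-second window = 5 seconds).
P(N ≥ 5) = 1 − P(N ≤ 4) = 1 − Σ_{j=0}^{4} e^(−μ) μ^j/j! ≈ 0.6425.

0.6425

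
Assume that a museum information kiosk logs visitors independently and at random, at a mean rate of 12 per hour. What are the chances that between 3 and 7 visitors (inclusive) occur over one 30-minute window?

0.6820

Over the interval, μ = 12 × 0.5 = 6 (a 30-minute window = 0.5 hours).
P(3 ≤ N ≤ 7) = Σ_{j=3}^{7} e^(−6) · 6^j/j! ≈ 0.6820.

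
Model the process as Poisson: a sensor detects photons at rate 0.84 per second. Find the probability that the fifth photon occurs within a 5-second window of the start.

0.4102

Over the interval, μ = 0.84 × 5 = 4.2 (a 5-second window = 5 seconds).
The fifth arrival falls in the interval iff at least 5 events occur there: P(S_5 ≤ t) = P(N ≥ 5) = 1 − P(N ≤ 4) ≈ 0.4102.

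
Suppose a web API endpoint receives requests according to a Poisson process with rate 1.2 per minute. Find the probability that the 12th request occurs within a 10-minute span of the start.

Over the interval, μ = 1.2 × 10 = 12 (a 10-minute span = 10 minutes).
The 12th arrival falls in the interval iff at least 12 events occur there: P(S_12 ≤ t) = P(N ≥ 12) = 1 − P(N ≤ 11) ≈ 0.5384.

0.5384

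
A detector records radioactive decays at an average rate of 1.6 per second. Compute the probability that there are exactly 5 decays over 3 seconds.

0.1747

Over the interval, μ = 1.6 × 3 = 4.8 (3 seconds).
P(N = 5) = e^(−μ) μ^5/5! = e^(−4.8) · 4.8^5/120 ≈ 0.1747.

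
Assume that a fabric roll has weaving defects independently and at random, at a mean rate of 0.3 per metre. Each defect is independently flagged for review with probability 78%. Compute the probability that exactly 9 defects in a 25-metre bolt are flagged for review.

Thinning: the defects that are flagged for review themselves form a Poisson process with rate 0.78 × 0.3 = 0.234 per metre.
Over the interval, μ = 0.234 × 25 = 5.85 (a 25-metre bolt = 25 metres).
P(N = 9) = e^(−5.85) · 5.85^9/9! ≈ 0.0637.

0.0637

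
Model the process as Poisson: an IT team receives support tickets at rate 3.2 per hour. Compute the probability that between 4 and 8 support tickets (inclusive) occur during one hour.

0.3918

With mean μ = 3.2 per hour,
P(4 ≤ N ≤ 8) = Σ_{j=4}^{8} e^(−3.2) · 3.2^j/j! ≈ 0.3918.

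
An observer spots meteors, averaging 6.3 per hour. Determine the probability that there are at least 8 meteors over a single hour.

With mean μ = 6.3 per hour,
P(N ≥ 8) = 1 − P(N ≤ 7) = 1 − Σ_{j=0}^{7} e^(−μ) μ^j/j! ≈ 0.2983.

0.2983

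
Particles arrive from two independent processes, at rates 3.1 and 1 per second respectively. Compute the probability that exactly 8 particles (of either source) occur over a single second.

0.0328

Independent Poisson processes superpose: combined rate λ = 3.1 + 1 = 4.1 per second.
So μ = 4.1.
P(N = 8) = e^(−4.1) · 4.1^8/8! ≈ 0.0328.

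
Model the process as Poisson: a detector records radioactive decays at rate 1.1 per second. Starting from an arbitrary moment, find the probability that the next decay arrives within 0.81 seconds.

0.5898

Inter-arrival times are exponential with rate λ = 1.1 per second.
P(T ≤ 0.81) = 1 − e^(−λt) = 1 − e^(−1.1 × 0.81) = 1 − e^(−0.891) ≈ 0.5898.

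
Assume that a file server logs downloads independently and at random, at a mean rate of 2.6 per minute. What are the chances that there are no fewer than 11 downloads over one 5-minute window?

0.7483

Over the interval, μ = 2.6 × 5 = 13 (a 5-minute window = 5 minutes).
P(N ≥ 11) = 1 − P(N ≤ 10) = 1 − Σ_{j=0}^{10} e^(−μ) μ^j/j! ≈ 0.7483.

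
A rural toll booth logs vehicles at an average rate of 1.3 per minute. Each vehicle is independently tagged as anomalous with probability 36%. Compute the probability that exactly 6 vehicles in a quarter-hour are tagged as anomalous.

0.1486

Thinning: the vehicles that are tagged as anomalous themselves form a Poisson process with rate 0.36 × 1.3 = 0.468 per minute.
Over the interval, μ = 0.468 × 15 = 7.02 (a quarter-hour = 15 minutes).
P(N = 6) = e^(−7.02) · 7.02^6/6! ≈ 0.1486.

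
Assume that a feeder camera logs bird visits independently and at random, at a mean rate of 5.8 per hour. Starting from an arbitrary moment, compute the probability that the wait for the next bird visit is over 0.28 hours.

0.1971

The wait for the next event is exponential with rate λ = 5.8 per hour.
P(T > 0.28) = e^(−λt) = e^(−5.8 × 0.28) = e^(−1.624) ≈ 0.1971.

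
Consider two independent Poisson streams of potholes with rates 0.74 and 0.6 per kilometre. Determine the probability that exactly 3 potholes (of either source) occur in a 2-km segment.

0.2200

Independent Poisson processes superpose: combined rate λ = 0.74 + 0.6 = 1.34 per kilometre.
Over the interval, μ = 1.34 × 2 = 2.68 (a 2-km segment = 2 kilometres).
P(N = 3) = e^(−2.68) · 2.68^3/3! ≈ 0.2200.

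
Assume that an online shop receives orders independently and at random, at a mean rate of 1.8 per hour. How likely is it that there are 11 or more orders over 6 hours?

Over the interval, μ = 1.8 × 6 = 10.8 (6 hours).
P(N ≥ 11) = 1 − P(N ≤ 10) = 1 − Σ_{j=0}^{10} e^(−μ) μ^j/j! ≈ 0.5160.

0.5160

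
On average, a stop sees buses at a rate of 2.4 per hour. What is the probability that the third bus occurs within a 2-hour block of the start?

0.8575

Over the interval, μ = 2.4 × 2 = 4.8 (a 2-hour block = 2 hours).
The third arrival falls in the interval iff at least 3 events occur there: P(S_3 ≤ t) = P(N ≥ 3) = 1 − P(N ≤ 2) ≈ 0.8575.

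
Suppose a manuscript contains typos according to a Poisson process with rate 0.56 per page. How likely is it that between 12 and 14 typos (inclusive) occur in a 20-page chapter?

Over the interval, μ = 0.56 × 20 = 11.2 (a 20-page chapter = 20 pages).
P(12 ≤ N ≤ 14) = Σ_{j=12}^{14} e^(−11.2) · 11.2^j/j! ≈ 0.2837.

0.2837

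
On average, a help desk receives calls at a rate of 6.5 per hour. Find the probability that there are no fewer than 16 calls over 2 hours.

0.2364

Over the interval, μ = 6.5 × 2 = 13 (2 hours).
P(N ≥ 16) = 1 − P(N ≤ 15) = 1 − Σ_{j=0}^{15} e^(−μ) μ^j/j! ≈ 0.2364.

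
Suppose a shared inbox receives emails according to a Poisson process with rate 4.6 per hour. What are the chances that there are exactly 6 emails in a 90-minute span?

Over the interval, μ = 4.6 × 1.5 = 6.9 (a 90-minute span = 1.5 hours).
P(N = 6) = e^(−μ) μ^6/6! = e^(−6.9) · 6.9^6/720 ≈ 0.1511.

0.1511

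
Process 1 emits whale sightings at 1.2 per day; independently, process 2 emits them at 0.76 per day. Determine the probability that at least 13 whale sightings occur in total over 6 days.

0.3966

Independent Poisson processes superpose: combined rate λ = 1.2 + 0.76 = 1.96 per day.
Over the interval, μ = 1.96 × 6 = 11.76 (6 days).
P(N ≥ 13) = 1 − P(N ≤ 12) ≈ 0.3966.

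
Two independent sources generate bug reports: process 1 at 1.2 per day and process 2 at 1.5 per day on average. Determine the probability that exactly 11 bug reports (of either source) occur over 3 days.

0.0749

Independent Poisson processes superpose: combined rate λ = 1.2 + 1.5 = 2.7 per day.
Over the interval, μ = 2.7 × 3 = 8.1 (3 days).
P(N = 11) = e^(−8.1) · 8.1^11/11! ≈ 0.0749.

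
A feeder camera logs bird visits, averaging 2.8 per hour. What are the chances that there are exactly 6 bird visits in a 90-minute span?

0.1143

Over the interval, μ = 2.8 × 1.5 = 4.2 (a 90-minute span = 1.5 hours).
P(N = 6) = e^(−μ) μ^6/6! = e^(−4.2) · 4.2^6/720 ≈ 0.1143.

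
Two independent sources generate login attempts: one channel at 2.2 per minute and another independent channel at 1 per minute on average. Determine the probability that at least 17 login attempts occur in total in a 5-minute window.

0.4340

Independent Poisson processes superpose: combined rate λ = 2.2 + 1 = 3.2 per minute.
Over the interval, μ = 3.2 × 5 = 16 (a 5-minute window = 5 minutes).
P(N ≥ 17) = 1 − P(N ≤ 16) ≈ 0.4340.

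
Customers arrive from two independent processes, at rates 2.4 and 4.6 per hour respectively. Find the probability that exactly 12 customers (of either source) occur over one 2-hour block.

0.0984

Independent Poisson processes superpose: combined rate λ = 2.4 + 4.6 = 7 per hour.
Over the interval, μ = 7 × 2 = 14 (a 2-hour block = 2 hours).
P(N = 12) = e^(−14) · 14^12/12! ≈ 0.0984.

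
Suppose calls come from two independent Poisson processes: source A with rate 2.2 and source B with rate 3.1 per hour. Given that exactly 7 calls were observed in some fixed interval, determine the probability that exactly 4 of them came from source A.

Given the total, each event is independently from source A with probability p = λ_A/(λ_A+λ_B) = 2.2/5.3 ≈ 0.4151.
So K ~ Binomial(7, 2.2/5.3): P(K = 4) = C(7,4) · (2.2/5.3)^4 · (3.1/5.3)^3 ≈ 0.2079.

0.2079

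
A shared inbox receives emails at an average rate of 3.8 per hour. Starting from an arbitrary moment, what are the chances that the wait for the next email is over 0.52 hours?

The wait for the next event is exponential with rate λ = 3.8 per hour.
P(T > 0.52) = e^(−λt) = e^(−3.8 × 0.52) = e^(−1.976) ≈ 0.1386.

0.1386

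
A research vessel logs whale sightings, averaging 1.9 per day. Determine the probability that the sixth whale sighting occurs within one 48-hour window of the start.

Over the interval, μ = 1.9 × 2 = 3.8 (a 48-hour window = 2 days).
The sixth arrival falls in the interval iff at least 6 events occur there: P(S_6 ≤ t) = P(N ≥ 6) = 1 − P(N ≤ 5) ≈ 0.1844.

0.1844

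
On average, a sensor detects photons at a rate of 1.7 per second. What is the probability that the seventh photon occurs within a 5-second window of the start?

Over the interval, μ = 1.7 × 5 = 8.5 (a 5-second window = 5 seconds).
The seventh arrival falls in the interval iff at least 7 events occur there: P(S_7 ≤ t) = P(N ≥ 7) = 1 − P(N ≤ 6) ≈ 0.7438.

0.7438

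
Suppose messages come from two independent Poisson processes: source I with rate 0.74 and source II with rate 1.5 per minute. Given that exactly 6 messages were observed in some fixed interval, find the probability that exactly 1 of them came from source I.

0.2669

Given the total, each event is independently from source I with probability p = λ_I/(λ_I+λ_II) = 0.74/2.24 ≈ 0.3304.
So K ~ Binomial(6, 0.74/2.24): P(K = 1) = C(6,1) · (0.74/2.24)^1 · (1.5/2.24)^5 ≈ 0.2669.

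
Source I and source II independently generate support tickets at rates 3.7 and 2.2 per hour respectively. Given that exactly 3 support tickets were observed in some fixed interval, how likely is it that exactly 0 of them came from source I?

Given the total, each event is independently from source I with probability p = λ_I/(λ_I+λ_II) = 3.7/5.9 ≈ 0.6271.
So K ~ Binomial(3, 3.7/5.9): P(K = 0) = C(3,0) · (3.7/5.9)^0 · (2.2/5.9)^3 ≈ 0.0518.

0.0518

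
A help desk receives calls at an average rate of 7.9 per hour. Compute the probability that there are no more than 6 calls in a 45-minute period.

Over the interval, μ = 7.9 × 0.75 = 5.925 (a 45-minute period = 0.75 hours).
P(N ≤ 6) = Σ_{j=0}^{6} e^(−μ) μ^j/j! ≈ 0.6183.

0.6183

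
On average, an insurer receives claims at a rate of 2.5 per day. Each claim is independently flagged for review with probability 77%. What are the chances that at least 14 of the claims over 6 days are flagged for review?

Thinning: the claims that are flagged for review themselves form a Poisson process with rate 0.77 × 2.5 = 1.925 per day.
Over the interval, μ = 1.925 × 6 = 11.55 (6 days).
P(N ≥ 14) = 1 − P(N ≤ 13) ≈ 0.2720.

0.2720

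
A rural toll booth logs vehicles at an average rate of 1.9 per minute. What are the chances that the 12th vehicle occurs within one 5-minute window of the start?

0.2480

Over the interval, μ = 1.9 × 5 = 9.5 (a 5-minute window = 5 minutes).
The 12th arrival falls in the interval iff at least 12 events occur there: P(S_12 ≤ t) = P(N ≥ 12) = 1 − P(N ≤ 11) ≈ 0.2480.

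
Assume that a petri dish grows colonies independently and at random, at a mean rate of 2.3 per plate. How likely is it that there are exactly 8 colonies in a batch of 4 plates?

Over the interval, μ = 2.3 × 4 = 9.2 (a batch of 4 plates = 4 plates).
P(N = 8) = e^(−μ) μ^8/8! = e^(−9.2) · 9.2^8/40320 ≈ 0.1286.

0.1286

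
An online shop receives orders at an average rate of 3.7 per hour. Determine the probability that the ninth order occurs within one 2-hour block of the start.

0.3243

Over the interval, μ = 3.7 × 2 = 7.4 (a 2-hour block = 2 hours).
The ninth arrival falls in the interval iff at least 9 events occur there: P(S_9 ≤ t) = P(N ≥ 9) = 1 − P(N ≤ 8) ≈ 0.3243.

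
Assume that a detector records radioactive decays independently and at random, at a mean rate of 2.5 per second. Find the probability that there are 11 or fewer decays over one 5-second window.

Over the interval, μ = 2.5 × 5 = 12.5 (a 5-second window = 5 seconds).
P(N ≤ 11) = Σ_{j=0}^{11} e^(−μ) μ^j/j! ≈ 0.4058.

0.4058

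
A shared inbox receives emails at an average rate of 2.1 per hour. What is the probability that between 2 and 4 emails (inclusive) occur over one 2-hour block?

Over the interval, μ = 2.1 × 2 = 4.2 (a 2-hour block = 2 hours).
P(2 ≤ N ≤ 4) = Σ_{j=2}^{4} e^(−4.2) · 4.2^j/j! ≈ 0.5119.

0.5119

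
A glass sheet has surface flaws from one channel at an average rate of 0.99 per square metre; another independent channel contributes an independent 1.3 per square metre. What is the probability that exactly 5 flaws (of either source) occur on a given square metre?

Independent Poisson processes superpose: combined rate λ = 0.99 + 1.3 = 2.29 per square metre.
So μ = 2.29.
P(N = 5) = e^(−2.29) · 2.29^5/5! ≈ 0.0531.

0.0531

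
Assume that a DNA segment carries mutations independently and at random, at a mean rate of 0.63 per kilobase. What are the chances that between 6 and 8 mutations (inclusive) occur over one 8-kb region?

0.3203

Over the interval, μ = 0.63 × 8 = 5.04 (an 8-kb region = 8 kilobases).
P(6 ≤ N ≤ 8) = Σ_{j=6}^{8} e^(−5.04) · 5.04^j/j! ≈ 0.3203.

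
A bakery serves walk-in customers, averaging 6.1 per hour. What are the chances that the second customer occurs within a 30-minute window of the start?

Over the interval, μ = 6.1 × 0.5 = 3.05 (a 30-minute window = 0.5 hours).
The second arrival falls in the interval iff at least 2 events occur there: P(S_2 ≤ t) = P(N ≥ 2) = 1 − P(N ≤ 1) ≈ 0.8082.

0.8082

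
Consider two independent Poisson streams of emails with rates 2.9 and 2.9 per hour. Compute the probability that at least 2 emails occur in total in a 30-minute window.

Independent Poisson processes superpose: combined rate λ = 2.9 + 2.9 = 5.8 per hour.
Over the interval, μ = 5.8 × 0.5 = 2.9 (a 30-minute window = 0.5 hours).
P(N ≥ 2) = 1 − P(N ≤ 1) ≈ 0.7854.

0.7854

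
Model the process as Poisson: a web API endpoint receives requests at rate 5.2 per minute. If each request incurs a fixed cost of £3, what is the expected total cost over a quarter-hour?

£234

E[N] = 5.2 × 15 = 78 (a quarter-hour = 15 minutes); E[cost] = 78 × £3 = £234.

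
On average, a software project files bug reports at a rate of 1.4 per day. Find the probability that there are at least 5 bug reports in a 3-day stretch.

Over the interval, μ = 1.4 × 3 = 4.2 (a 3-day stretch = 3 days).
P(N ≥ 5) = 1 − P(N ≤ 4) = 1 − Σ_{j=0}^{4} e^(−μ) μ^j/j! ≈ 0.4102.

0.4102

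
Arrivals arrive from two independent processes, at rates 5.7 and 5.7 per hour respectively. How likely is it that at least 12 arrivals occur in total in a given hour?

Independent Poisson processes superpose: combined rate λ = 5.7 + 5.7 = 11.4 per hour.
So μ = 11.4.
P(N ≥ 12) = 1 − P(N ≤ 11) ≈ 0.4684.

0.4684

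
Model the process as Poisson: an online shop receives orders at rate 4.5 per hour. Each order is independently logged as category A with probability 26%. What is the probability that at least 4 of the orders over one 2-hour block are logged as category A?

0.2088

Thinning: the orders that are logged as category A themselves form a Poisson process with rate 0.26 × 4.5 = 1.17 per hour.
Over the interval, μ = 1.17 × 2 = 2.34 (a 2-hour block = 2 hours).
P(N ≥ 4) = 1 − P(N ≤ 3) ≈ 0.2088.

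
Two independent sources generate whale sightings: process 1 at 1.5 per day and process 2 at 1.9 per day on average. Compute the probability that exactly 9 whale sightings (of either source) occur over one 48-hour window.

Independent Poisson processes superpose: combined rate λ = 1.5 + 1.9 = 3.4 per day.
Over the interval, μ = 3.4 × 2 = 6.8 (a 48-hour window = 2 days).
P(N = 9) = e^(−6.8) · 6.8^9/9! ≈ 0.0954.

0.0954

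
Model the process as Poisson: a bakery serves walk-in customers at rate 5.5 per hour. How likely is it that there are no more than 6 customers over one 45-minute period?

Over the interval, μ = 5.5 × 0.75 = 4.125 (a 45-minute period = 0.75 hours).
P(N ≤ 6) = Σ_{j=0}^{6} e^(−μ) μ^j/j! ≈ 0.8759.

0.8759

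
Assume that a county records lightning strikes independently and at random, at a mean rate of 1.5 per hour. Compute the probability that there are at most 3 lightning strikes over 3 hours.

0.3423

Over the interval, μ = 1.5 × 3 = 4.5 (3 hours).
P(N ≤ 3) = Σ_{j=0}^{3} e^(−μ) μ^j/j! ≈ 0.3423.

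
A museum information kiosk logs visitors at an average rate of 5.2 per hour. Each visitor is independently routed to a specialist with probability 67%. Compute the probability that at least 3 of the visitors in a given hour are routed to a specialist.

0.6762

Thinning: the visitors that are routed to a specialist themselves form a Poisson process with rate 0.67 × 5.2 = 3.484 per hour.
So μ = 3.484.
P(N ≥ 3) = 1 − P(N ≤ 2) ≈ 0.6762.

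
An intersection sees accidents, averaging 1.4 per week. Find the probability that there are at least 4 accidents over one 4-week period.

0.8094

Over the interval, μ = 1.4 × 4 = 5.6 (a 4-week period = 4 weeks).
P(N ≥ 4) = 1 − P(N ≤ 3) = 1 − Σ_{j=0}^{3} e^(−μ) μ^j/j! ≈ 0.8094.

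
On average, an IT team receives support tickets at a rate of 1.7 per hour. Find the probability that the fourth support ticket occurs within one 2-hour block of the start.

0.4416

Over the interval, μ = 1.7 × 2 = 3.4 (a 2-hour block = 2 hours).
The fourth arrival falls in the interval iff at least 4 events occur there: P(S_4 ≤ t) = P(N ≥ 4) = 1 − P(N ≤ 3) ≈ 0.4416.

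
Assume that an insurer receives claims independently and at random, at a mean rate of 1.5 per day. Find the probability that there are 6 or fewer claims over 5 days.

Over the interval, μ = 1.5 × 5 = 7.5 (5 days).
P(N ≤ 6) = Σ_{j=0}^{6} e^(−μ) μ^j/j! ≈ 0.3782.

0.3782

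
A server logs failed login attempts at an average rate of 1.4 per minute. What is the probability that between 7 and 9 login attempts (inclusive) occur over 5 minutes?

Over the interval, μ = 1.4 × 5 = 7 (5 minutes).
P(7 ≤ N ≤ 9) = Σ_{j=7}^{9} e^(−7) · 7^j/j! ≈ 0.3808.

0.3808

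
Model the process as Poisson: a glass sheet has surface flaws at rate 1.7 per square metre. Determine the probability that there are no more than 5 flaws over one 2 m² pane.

0.8705

Over the interval, μ = 1.7 × 2 = 3.4 (a 2 m² pane = 2 square metres).
P(N ≤ 5) = Σ_{j=0}^{5} e^(−μ) μ^j/j! ≈ 0.8705.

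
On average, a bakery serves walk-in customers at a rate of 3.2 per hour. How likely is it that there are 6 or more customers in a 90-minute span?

0.3490

Over the interval, μ = 3.2 × 1.5 = 4.8 (a 90-minute span = 1.5 hours).
P(N ≥ 6) = 1 − P(N ≤ 5) = 1 − Σ_{j=0}^{5} e^(−μ) μ^j/j! ≈ 0.3490.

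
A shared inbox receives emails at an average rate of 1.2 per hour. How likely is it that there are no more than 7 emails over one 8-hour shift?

0.2584

Over the interval, μ = 1.2 × 8 = 9.6 (an 8-hour shift = 8 hours).
P(N ≤ 7) = Σ_{j=0}^{7} e^(−μ) μ^j/j! ≈ 0.2584.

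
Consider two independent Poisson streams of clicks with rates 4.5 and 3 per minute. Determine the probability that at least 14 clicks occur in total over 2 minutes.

0.6368

Independent Poisson processes superpose: combined rate λ = 4.5 + 3 = 7.5 per minute.
Over the interval, μ = 7.5 × 2 = 15 (2 minutes).
P(N ≥ 14) = 1 − P(N ≤ 13) ≈ 0.6368.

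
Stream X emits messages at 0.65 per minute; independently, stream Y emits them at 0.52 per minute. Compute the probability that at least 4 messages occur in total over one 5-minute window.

Independent Poisson processes superpose: combined rate λ = 0.65 + 0.52 = 1.17 per minute.
Over the interval, μ = 1.17 × 5 = 5.85 (a 5-minute window = 5 minutes).
P(N ≥ 4) = 1 − P(N ≤ 3) ≈ 0.8349.

0.8349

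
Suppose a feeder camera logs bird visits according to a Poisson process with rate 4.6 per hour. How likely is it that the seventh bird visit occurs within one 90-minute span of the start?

0.5353

Over the interval, μ = 4.6 × 1.5 = 6.9 (a 90-minute span = 1.5 hours).
The seventh arrival falls in the interval iff at least 7 events occur there: P(S_7 ≤ t) = P(N ≥ 7) = 1 − P(N ≤ 6) ≈ 0.5353.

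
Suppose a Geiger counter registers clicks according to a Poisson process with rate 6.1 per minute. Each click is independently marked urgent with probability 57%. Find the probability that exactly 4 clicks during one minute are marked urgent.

0.1882

Thinning: the clicks that are marked urgent themselves form a Poisson process with rate 0.57 × 6.1 = 3.477 per minute.
So μ = 3.477.
P(N = 4) = e^(−3.477) · 3.477^4/4! ≈ 0.1882.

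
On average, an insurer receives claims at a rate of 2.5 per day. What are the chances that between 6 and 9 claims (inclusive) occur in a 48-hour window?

0.3522

Over the interval, μ = 2.5 × 2 = 5 (a 48-hour window = 2 days).
P(6 ≤ N ≤ 9) = Σ_{j=6}^{9} e^(−5) · 5^j/j! ≈ 0.3522.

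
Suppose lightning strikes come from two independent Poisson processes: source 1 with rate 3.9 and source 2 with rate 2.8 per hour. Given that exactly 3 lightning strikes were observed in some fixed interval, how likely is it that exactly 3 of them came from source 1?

Given the total, each event is independently from source 1 with probability p = λ_1/(λ_1+λ_2) = 3.9/6.7 ≈ 0.5821.
So K ~ Binomial(3, 3.9/6.7): P(K = 3) = C(3,3) · (3.9/6.7)^3 · (2.8/6.7)^0 ≈ 0.1972.

0.1972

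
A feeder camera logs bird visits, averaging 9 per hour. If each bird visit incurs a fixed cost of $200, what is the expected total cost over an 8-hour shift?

$14400

E[N] = 9 × 8 = 72 (an 8-hour shift = 8 hours); E[cost] = 72 × $200 = $14400.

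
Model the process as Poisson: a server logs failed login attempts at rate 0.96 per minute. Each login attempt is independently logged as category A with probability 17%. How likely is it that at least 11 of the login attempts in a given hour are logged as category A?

0.3910

Thinning: the login attempts that are logged as category A themselves form a Poisson process with rate 0.17 × 0.96 = 0.1632 per minute.
Over the interval, μ = 0.1632 × 60 = 9.792 (an hour = 60 minutes).
P(N ≥ 11) = 1 − P(N ≤ 10) ≈ 0.3910.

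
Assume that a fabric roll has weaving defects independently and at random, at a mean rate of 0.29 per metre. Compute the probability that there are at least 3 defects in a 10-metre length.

Over the interval, μ = 0.29 × 10 = 2.9 (a 10-metre length = 10 metres).
P(N ≥ 3) = 1 − P(N ≤ 2) = 1 − Σ_{j=0}^{2} e^(−μ) μ^j/j! ≈ 0.5540.

0.5540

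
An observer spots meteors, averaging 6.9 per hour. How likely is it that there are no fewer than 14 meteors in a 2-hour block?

Over the interval, μ = 6.9 × 2 = 13.8 (a 2-hour block = 2 hours).
P(N ≥ 14) = 1 − P(N ≤ 13) = 1 − Σ_{j=0}^{13} e^(−μ) μ^j/j! ≈ 0.5142.

0.5142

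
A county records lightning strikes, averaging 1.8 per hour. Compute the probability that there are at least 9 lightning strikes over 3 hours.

Over the interval, μ = 1.8 × 3 = 5.4 (3 hours).
P(N ≥ 9) = 1 − P(N ≤ 8) = 1 − Σ_{j=0}^{8} e^(−μ) μ^j/j! ≈ 0.0973.

0.0973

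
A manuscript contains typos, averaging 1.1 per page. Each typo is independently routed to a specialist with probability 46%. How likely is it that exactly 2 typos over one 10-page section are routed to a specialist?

0.0812

Thinning: the typos that are routed to a specialist themselves form a Poisson process with rate 0.46 × 1.1 = 0.506 per page.
Over the interval, μ = 0.506 × 10 = 5.06 (a 10-page section = 10 pages).
P(N = 2) = e^(−5.06) · 5.06^2/2! ≈ 0.0812.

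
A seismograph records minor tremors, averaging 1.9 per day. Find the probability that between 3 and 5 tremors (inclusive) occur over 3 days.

Over the interval, μ = 1.9 × 3 = 5.7 (3 days).
P(3 ≤ N ≤ 5) = Σ_{j=3}^{5} e^(−5.7) · 5.7^j/j! ≈ 0.4182.

0.4182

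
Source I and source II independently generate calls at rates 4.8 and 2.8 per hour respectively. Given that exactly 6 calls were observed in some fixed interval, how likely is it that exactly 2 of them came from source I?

0.1102

Given the total, each event is independently from source I with probability p = λ_I/(λ_I+λ_II) = 4.8/7.6 ≈ 0.6316.
So K ~ Binomial(6, 4.8/7.6): P(K = 2) = C(6,2) · (4.8/7.6)^2 · (2.8/7.6)^4 ≈ 0.1102.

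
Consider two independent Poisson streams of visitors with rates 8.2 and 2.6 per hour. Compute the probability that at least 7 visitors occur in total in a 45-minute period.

0.6987

Independent Poisson processes superpose: combined rate λ = 8.2 + 2.6 = 10.8 per hour.
Over the interval, μ = 10.8 × 0.75 = 8.1 (a 45-minute period = 0.75 hours).
P(N ≥ 7) = 1 − P(N ≤ 6) ≈ 0.6987.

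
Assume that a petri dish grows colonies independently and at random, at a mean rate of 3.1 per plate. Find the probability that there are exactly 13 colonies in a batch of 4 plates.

Over the interval, μ = 3.1 × 4 = 12.4 (a batch of 4 plates = 4 plates).
P(N = 13) = e^(−μ) μ^13/13! = e^(−12.4) · 12.4^13/6227020800 ≈ 0.1084.

0.1084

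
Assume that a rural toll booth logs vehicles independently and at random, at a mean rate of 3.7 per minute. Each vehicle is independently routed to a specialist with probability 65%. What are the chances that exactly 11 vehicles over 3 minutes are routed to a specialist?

0.0508

Thinning: the vehicles that are routed to a specialist themselves form a Poisson process with rate 0.65 × 3.7 = 2.405 per minute.
Over the interval, μ = 2.405 × 3 = 7.215 (3 minutes).
P(N = 11) = e^(−7.215) · 7.215^11/11! ≈ 0.0508.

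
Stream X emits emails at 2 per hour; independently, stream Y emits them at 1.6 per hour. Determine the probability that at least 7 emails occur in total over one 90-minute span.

Independent Poisson processes superpose: combined rate λ = 2 + 1.6 = 3.6 per hour.
Over the interval, μ = 3.6 × 1.5 = 5.4 (a 90-minute span = 1.5 hours).
P(N ≥ 7) = 1 − P(N ≤ 6) ≈ 0.2983.

0.2983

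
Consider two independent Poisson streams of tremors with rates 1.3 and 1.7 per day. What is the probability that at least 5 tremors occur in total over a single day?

Independent Poisson processes superpose: combined rate λ = 1.3 + 1.7 = 3 per day.
So μ = 3.
P(N ≥ 5) = 1 − P(N ≤ 4) ≈ 0.1847.

0.1847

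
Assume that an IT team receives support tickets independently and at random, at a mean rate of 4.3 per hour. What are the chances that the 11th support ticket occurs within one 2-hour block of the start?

Over the interval, μ = 4.3 × 2 = 8.6 (a 2-hour block = 2 hours).
The 11th arrival falls in the interval iff at least 11 events occur there: P(S_11 ≤ t) = P(N ≥ 11) = 1 − P(N ≤ 10) ≈ 0.2478.

0.2478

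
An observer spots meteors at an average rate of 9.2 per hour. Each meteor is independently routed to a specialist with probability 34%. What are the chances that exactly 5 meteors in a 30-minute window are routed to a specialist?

0.0163

Thinning: the meteors that are routed to a specialist themselves form a Poisson process with rate 0.34 × 9.2 = 3.128 per hour.
Over the interval, μ = 3.128 × 0.5 = 1.564 (a 30-minute window = 0.5 hours).
P(N = 5) = e^(−1.564) · 1.564^5/5! ≈ 0.0163.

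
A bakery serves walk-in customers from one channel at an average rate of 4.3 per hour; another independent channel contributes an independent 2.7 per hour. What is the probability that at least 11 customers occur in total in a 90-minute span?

Independent Poisson processes superpose: combined rate λ = 4.3 + 2.7 = 7 per hour.
Over the interval, μ = 7 × 1.5 = 10.5 (a 90-minute span = 1.5 hours).
P(N ≥ 11) = 1 − P(N ≤ 10) ≈ 0.4793.

0.4793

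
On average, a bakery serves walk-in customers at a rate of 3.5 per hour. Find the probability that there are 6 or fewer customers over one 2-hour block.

Over the interval, μ = 3.5 × 2 = 7 (a 2-hour block = 2 hours).
P(N ≤ 6) = Σ_{j=0}^{6} e^(−μ) μ^j/j! ≈ 0.4497.

0.4497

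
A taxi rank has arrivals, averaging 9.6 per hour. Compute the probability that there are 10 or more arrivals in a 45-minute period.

0.1904

Over the interval, μ = 9.6 × 0.75 = 7.2 (a 45-minute period = 0.75 hours).
P(N ≥ 10) = 1 − P(N ≤ 9) = 1 − Σ_{j=0}^{9} e^(−μ) μ^j/j! ≈ 0.1904.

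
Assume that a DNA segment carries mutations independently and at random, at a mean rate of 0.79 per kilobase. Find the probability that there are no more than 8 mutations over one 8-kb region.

Over the interval, μ = 0.79 × 8 = 6.32 (an 8-kb region = 8 kilobases).
P(N ≤ 8) = Σ_{j=0}^{8} e^(−μ) μ^j/j! ≈ 0.8125.

0.8125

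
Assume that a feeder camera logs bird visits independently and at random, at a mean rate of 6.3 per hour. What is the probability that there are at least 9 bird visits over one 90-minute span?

0.6020

Over the interval, μ = 6.3 × 1.5 = 9.45 (a 90-minute span = 1.5 hours).
P(N ≥ 9) = 1 − P(N ≤ 8) = 1 − Σ_{j=0}^{8} e^(−μ) μ^j/j! ≈ 0.6020.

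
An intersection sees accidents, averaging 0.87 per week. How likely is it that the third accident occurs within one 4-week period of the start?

0.6754

Over the interval, μ = 0.87 × 4 = 3.48 (a 4-week period = 4 weeks).
The third arrival falls in the interval iff at least 3 events occur there: P(S_3 ≤ t) = P(N ≥ 3) = 1 − P(N ≤ 2) ≈ 0.6754.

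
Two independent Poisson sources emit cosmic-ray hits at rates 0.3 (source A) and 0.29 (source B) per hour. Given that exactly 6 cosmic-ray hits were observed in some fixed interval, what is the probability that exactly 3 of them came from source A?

Given the total, each event is independently from source A with probability p = λ_A/(λ_A+λ_B) = 0.3/0.59 ≈ 0.5085.
So K ~ Binomial(6, 0.3/0.59): P(K = 3) = C(6,3) · (0.3/0.59)^3 · (0.29/0.59)^3 ≈ 0.3122.

0.3122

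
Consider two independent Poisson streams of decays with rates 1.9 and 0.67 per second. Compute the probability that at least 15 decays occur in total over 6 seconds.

Independent Poisson processes superpose: combined rate λ = 1.9 + 0.67 = 2.57 per second.
Over the interval, μ = 2.57 × 6 = 15.42 (6 seconds).
P(N ≥ 15) = 1 − P(N ≤ 14) ≈ 0.5767.

0.5767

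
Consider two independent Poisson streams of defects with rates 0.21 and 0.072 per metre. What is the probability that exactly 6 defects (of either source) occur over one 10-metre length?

0.0416

Independent Poisson processes superpose: combined rate λ = 0.21 + 0.072 = 0.282 per metre.
Over the interval, μ = 0.282 × 10 = 2.82 (a 10-metre length = 10 metres).
P(N = 6) = e^(−2.82) · 2.82^6/6! ≈ 0.0416.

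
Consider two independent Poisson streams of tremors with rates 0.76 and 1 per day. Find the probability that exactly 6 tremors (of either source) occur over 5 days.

0.0972

Independent Poisson processes superpose: combined rate λ = 0.76 + 1 = 1.76 per day.
Over the interval, μ = 1.76 × 5 = 8.8 (5 days).
P(N = 6) = e^(−8.8) · 8.8^6/6! ≈ 0.0972.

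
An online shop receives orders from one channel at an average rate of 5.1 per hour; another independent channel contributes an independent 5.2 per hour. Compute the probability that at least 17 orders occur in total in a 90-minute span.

Independent Poisson processes superpose: combined rate λ = 5.1 + 5.2 = 10.3 per hour.
Over the interval, μ = 10.3 × 1.5 = 15.45 (a 90-minute span = 1.5 hours).
P(N ≥ 17) = 1 − P(N ≤ 16) ≈ 0.3796.

0.3796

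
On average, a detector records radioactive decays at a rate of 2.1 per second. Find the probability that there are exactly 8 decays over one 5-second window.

0.1009

Over the interval, μ = 2.1 × 5 = 10.5 (a 5-second window = 5 seconds).
P(N = 8) = e^(−μ) μ^8/8! = e^(−10.5) · 10.5^8/40320 ≈ 0.1009.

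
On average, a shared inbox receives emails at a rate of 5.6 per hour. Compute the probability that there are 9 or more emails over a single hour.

0.1143

With mean μ = 5.6 per hour,
P(N ≥ 9) = 1 − P(N ≤ 8) = 1 − Σ_{j=0}^{8} e^(−μ) μ^j/j! ≈ 0.1143.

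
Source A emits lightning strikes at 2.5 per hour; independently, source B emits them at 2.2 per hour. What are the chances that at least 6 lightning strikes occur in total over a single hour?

0.3316

Independent Poisson processes superpose: combined rate λ = 2.5 + 2.2 = 4.7 per hour.
So μ = 4.7.
P(N ≥ 6) = 1 − P(N ≤ 5) ≈ 0.3316.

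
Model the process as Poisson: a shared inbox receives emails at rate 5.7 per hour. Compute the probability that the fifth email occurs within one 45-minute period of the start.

0.4247

Over the interval, μ = 5.7 × 0.75 = 4.275 (a 45-minute period = 0.75 hours).
The fifth arrival falls in the interval iff at least 5 events occur there: P(S_5 ≤ t) = P(N ≥ 5) = 1 − P(N ≤ 4) ≈ 0.4247.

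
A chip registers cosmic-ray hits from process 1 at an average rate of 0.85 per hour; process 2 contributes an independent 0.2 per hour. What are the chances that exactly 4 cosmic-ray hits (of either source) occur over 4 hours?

Independent Poisson processes superpose: combined rate λ = 0.85 + 0.2 = 1.05 per hour.
Over the interval, μ = 1.05 × 4 = 4.2 (4 hours).
P(N = 4) = e^(−4.2) · 4.2^4/4! ≈ 0.1944.

0.1944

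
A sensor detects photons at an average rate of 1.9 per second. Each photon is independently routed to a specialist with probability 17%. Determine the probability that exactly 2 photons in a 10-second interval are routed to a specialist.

0.2063

Thinning: the photons that are routed to a specialist themselves form a Poisson process with rate 0.17 × 1.9 = 0.323 per second.
Over the interval, μ = 0.323 × 10 = 3.23 (a 10-second interval = 10 seconds).
P(N = 2) = e^(−3.23) · 3.23^2/2! ≈ 0.2063.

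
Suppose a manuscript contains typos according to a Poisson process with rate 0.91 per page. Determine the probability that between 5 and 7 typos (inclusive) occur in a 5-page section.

0.3866

Over the interval, μ = 0.91 × 5 = 4.55 (a 5-page section = 5 pages).
P(5 ≤ N ≤ 7) = Σ_{j=5}^{7} e^(−4.55) · 4.55^j/j! ≈ 0.3866.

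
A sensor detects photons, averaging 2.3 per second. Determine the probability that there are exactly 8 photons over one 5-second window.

0.0769

Over the interval, μ = 2.3 × 5 = 11.5 (a 5-second window = 5 seconds).
P(N = 8) = e^(−μ) μ^8/8! = e^(−11.5) · 11.5^8/40320 ≈ 0.0769.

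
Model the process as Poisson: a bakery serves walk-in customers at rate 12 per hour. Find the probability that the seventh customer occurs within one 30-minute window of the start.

Over the interval, μ = 12 × 0.5 = 6 (a 30-minute window = 0.5 hours).
The seventh arrival falls in the interval iff at least 7 events occur there: P(S_7 ≤ t) = P(N ≥ 7) = 1 − P(N ≤ 6) ≈ 0.3937.

0.3937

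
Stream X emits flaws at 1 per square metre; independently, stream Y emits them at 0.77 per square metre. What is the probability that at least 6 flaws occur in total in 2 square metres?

Independent Poisson processes superpose: combined rate λ = 1 + 0.77 = 1.77 per square metre.
Over the interval, μ = 1.77 × 2 = 3.54 (2 square metres).
P(N ≥ 6) = 1 − P(N ≤ 5) ≈ 0.1477.

0.1477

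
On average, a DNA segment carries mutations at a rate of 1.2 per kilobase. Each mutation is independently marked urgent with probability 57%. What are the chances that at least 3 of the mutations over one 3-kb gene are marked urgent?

0.3374

Thinning: the mutations that are marked urgent themselves form a Poisson process with rate 0.57 × 1.2 = 0.684 per kilobase.
Over the interval, μ = 0.684 × 3 = 2.052 (a 3-kb gene = 3 kilobases).
P(N ≥ 3) = 1 − P(N ≤ 2) ≈ 0.3374.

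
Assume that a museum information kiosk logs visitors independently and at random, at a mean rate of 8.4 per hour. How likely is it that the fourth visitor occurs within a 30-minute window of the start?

Over the interval, μ = 8.4 × 0.5 = 4.2 (a 30-minute window = 0.5 hours).
The fourth arrival falls in the interval iff at least 4 events occur there: P(S_4 ≤ t) = P(N ≥ 4) = 1 − P(N ≤ 3) ≈ 0.6046.

0.6046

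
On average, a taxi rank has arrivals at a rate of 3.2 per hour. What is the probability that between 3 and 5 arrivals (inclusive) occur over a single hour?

With mean μ = 3.2 per hour,
P(3 ≤ N ≤ 5) = Σ_{j=3}^{5} e^(−3.2) · 3.2^j/j! ≈ 0.5147.

0.5147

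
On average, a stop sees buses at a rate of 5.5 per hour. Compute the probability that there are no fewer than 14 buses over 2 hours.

0.2187

Over the interval, μ = 5.5 × 2 = 11 (2 hours).
P(N ≥ 14) = 1 − P(N ≤ 13) = 1 − Σ_{j=0}^{13} e^(−μ) μ^j/j! ≈ 0.2187.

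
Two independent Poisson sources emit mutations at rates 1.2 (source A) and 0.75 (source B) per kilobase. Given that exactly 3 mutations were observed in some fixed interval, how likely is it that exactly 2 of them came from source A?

Given the total, each event is independently from source A with probability p = λ_A/(λ_A+λ_B) = 1.2/1.95 ≈ 0.6154.
So K ~ Binomial(3, 1.2/1.95): P(K = 2) = C(3,2) · (1.2/1.95)^2 · (0.75/1.95)^1 ≈ 0.4370.

0.4370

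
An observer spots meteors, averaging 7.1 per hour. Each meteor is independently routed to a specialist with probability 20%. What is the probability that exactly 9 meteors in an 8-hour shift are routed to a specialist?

0.1012

Thinning: the meteors that are routed to a specialist themselves form a Poisson process with rate 0.2 × 7.1 = 1.42 per hour.
Over the interval, μ = 1.42 × 8 = 11.36 (an 8-hour shift = 8 hours).
P(N = 9) = e^(−11.36) · 11.36^9/9! ≈ 0.1012.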